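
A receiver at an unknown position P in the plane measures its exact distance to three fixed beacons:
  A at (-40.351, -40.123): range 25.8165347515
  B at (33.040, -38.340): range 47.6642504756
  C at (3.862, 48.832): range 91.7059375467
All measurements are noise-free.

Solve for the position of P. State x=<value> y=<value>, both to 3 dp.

eq1: (x + 40.351)² + (y + 40.123)² = 25.8165347515²
eq2: (x − 33.040)² + (y + 38.340)² = 47.6642504756²
eq3: (x − 3.862)² + (y − 48.832)² = 91.7059375467²
eq3−eq2, eq3−eq1 (x²,y² cancel):
  58.356·x − 174.344·y = 6300.216140
  -88.426·x − 177.910·y = 8582.064577
det = 58.356·-177.910 − -174.344·-88.426 = -25798.658504
x = (6300.216140·-177.910 − -174.344·8582.064577) / -25798.658504 = -14.549594
y = (58.356·8582.064577 − 6300.216140·-88.426) / -25798.658504 = -41.006701

x=-14.550 y=-41.007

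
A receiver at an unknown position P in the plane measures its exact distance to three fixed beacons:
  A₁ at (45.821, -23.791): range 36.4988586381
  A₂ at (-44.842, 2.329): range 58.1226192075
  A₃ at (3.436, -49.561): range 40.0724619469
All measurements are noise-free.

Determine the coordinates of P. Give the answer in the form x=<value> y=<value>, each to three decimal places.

x=11.873 y=-10.387

eq1: (x − 45.821)² + (y + 23.791)² = 36.4988586381²
eq2: (x + 44.842)² + (y − 2.329)² = 58.1226192075²
eq3: (x − 3.436)² + (y + 49.561)² = 40.0724619469²
eq1−eq2, eq1−eq3 (x²,y² cancel):
  -181.326·x + 52.240·y = -2695.418699
  -84.770·x − 51.540·y = -471.112430
det = -181.326·-51.540 − 52.240·-84.770 = 13773.926840
x = (-2695.418699·-51.540 − 52.240·-471.112430) / 13773.926840 = 11.872634
y = (-181.326·-471.112430 − -2695.418699·-84.770) / 13773.926840 = -10.386705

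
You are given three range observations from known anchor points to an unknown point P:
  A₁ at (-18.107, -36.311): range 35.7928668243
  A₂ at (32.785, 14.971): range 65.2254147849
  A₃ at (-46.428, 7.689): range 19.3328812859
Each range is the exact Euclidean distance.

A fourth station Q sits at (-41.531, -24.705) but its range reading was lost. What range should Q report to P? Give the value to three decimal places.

eq1: (x + 18.107)² + (y + 36.311)² = 35.7928668243²
eq2: (x − 32.785)² + (y − 14.971)² = 65.2254147849²
eq3: (x + 46.428)² + (y − 7.689)² = 19.3328812859²
eq2−eq1, eq2−eq3 (x²,y² cancel):
  -101.784·x − 102.564·y = 3320.590522
  -158.426·x − 14.564·y = 4796.287274
det = -101.784·-14.564 − -102.564·-158.426 = -14766.422088
x = (3320.590522·-14.564 − -102.564·4796.287274) / -14766.422088 = -30.038782
y = (-101.784·4796.287274 − 3320.590522·-158.426) / -14766.422088 = -2.565454
|P − Q| = √((-30.038782 − -41.531)² + (-2.565454 − -24.705)²) = 24.944551

24.945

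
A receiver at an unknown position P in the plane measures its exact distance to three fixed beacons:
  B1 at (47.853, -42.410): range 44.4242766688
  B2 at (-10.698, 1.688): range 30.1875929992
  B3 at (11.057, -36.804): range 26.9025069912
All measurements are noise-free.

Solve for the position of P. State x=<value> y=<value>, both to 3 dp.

x=16.900 y=-10.544

eq1: (x − 47.853)² + (y + 42.410)² = 44.4242766688²
eq2: (x + 10.698)² + (y − 1.688)² = 30.1875929992²
eq3: (x − 11.057)² + (y + 36.804)² = 26.9025069912²
eq3−eq2, eq3−eq1 (x²,y² cancel):
  -43.510·x + 76.984·y = -1547.041006
  73.592·x − 11.212·y = 1361.954569
det = -43.510·-11.212 − 76.984·73.592 = -5177.572408
x = (-1547.041006·-11.212 − 76.984·1361.954569) / -5177.572408 = 16.900447
y = (-43.510·1361.954569 − -1547.041006·73.592) / -5177.572408 = -10.543783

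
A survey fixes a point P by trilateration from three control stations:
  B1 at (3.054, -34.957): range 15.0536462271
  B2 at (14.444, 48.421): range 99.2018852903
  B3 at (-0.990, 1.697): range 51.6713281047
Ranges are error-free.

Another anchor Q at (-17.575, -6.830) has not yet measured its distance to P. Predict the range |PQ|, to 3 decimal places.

47.081

eq1: (x − 3.054)² + (y + 34.957)² = 15.0536462271²
eq2: (x − 14.444)² + (y − 48.421)² = 99.2018852903²
eq3: (x + 0.990)² + (y − 1.697)² = 51.6713281047²
eq2−eq3, eq2−eq1 (x²,y² cancel):
  -30.868·x − 93.448·y = 4621.725429
  -22.780·x − 166.756·y = 8292.498168
det = -30.868·-166.756 − -93.448·-22.780 = 3018.678768
x = (4621.725429·-166.756 − -93.448·8292.498168) / 3018.678768 = 1.396943
y = (-30.868·8292.498168 − 4621.725429·-22.780) / 3018.678768 = -49.919167
|P − Q| = √((1.396943 − -17.575)² + (-49.919167 − -6.830)²) = 47.080897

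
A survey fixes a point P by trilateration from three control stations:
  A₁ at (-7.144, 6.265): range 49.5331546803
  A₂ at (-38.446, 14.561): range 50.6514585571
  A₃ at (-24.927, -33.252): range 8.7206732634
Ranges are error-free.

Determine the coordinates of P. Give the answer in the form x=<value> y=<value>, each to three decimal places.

x=-33.260 y=-35.824

eq1: (x + 7.144)² + (y − 6.265)² = 49.5331546803²
eq2: (x + 38.446)² + (y − 14.561)² = 50.6514585571²
eq3: (x + 24.927)² + (y + 33.252)² = 8.7206732634²
eq1−eq2, eq1−eq3 (x²,y² cancel):
  -62.604·x + 16.592·y = 1487.793835
  -35.566·x − 79.034·y = 4014.247142
det = -62.604·-79.034 − 16.592·-35.566 = 5537.955608
x = (1487.793835·-79.034 − 16.592·4014.247142) / 5537.955608 = -33.259690
y = (-62.604·4014.247142 − 1487.793835·-35.566) / 5537.955608 = -35.824240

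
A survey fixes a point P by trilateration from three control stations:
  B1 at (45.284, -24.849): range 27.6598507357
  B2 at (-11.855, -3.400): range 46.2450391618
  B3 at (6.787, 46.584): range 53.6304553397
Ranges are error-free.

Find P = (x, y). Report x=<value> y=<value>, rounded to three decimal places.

x=34.225 y=0.504

eq1: (x − 45.284)² + (y + 24.849)² = 27.6598507357²
eq2: (x + 11.855)² + (y + 3.400)² = 46.2450391618²
eq3: (x − 6.787)² + (y − 46.584)² = 53.6304553397²
eq3−eq1, eq3−eq2 (x²,y² cancel):
  76.994·x − 142.866·y = 2563.139429
  -37.284·x − 99.968·y = -1326.409307
det = 76.994·-99.968 − -142.866·-37.284 = -13023.552136
x = (2563.139429·-99.968 − -142.866·-1326.409307) / -13023.552136 = 34.224973
y = (76.994·-1326.409307 − 2563.139429·-37.284) / -13023.552136 = 0.503816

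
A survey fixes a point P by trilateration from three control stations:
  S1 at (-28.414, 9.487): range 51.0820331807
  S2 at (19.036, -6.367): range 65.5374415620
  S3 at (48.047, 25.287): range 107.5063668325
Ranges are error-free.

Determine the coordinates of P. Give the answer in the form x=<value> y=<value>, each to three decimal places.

x=-36.649 y=-40.927

eq1: (x + 28.414)² + (y − 9.487)² = 51.0820331807²
eq2: (x − 19.036)² + (y + 6.367)² = 65.5374415620²
eq3: (x − 48.047)² + (y − 25.287)² = 107.5063668325²
eq1−eq3, eq1−eq2 (x²,y² cancel):
  152.922·x + 31.600·y = -6897.656783
  94.900·x − 31.708·y = -2180.232713
det = 152.922·-31.708 − 31.600·94.900 = -7847.690776
x = (-6897.656783·-31.708 − 31.600·-2180.232713) / -7847.690776 = -36.648520
y = (152.922·-2180.232713 − -6897.656783·94.900) / -7847.690776 = -40.926954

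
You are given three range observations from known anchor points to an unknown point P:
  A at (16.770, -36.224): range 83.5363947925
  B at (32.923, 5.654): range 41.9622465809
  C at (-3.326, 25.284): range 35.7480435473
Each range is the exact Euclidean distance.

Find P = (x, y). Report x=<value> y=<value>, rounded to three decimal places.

x=25.153 y=46.891

eq1: (x − 16.770)² + (y + 36.224)² = 83.5363947925²
eq2: (x − 32.923)² + (y − 5.654)² = 41.9622465809²
eq3: (x + 3.326)² + (y − 25.284)² = 35.7480435473²
eq1−eq3, eq1−eq2 (x²,y² cancel):
  -40.192·x + 123.016·y = 4757.338493
  32.306·x + 83.756·y = 4739.979686
det = -40.192·83.756 − 123.016·32.306 = -7340.476048
x = (4757.338493·83.756 − 123.016·4739.979686) / -7340.476048 = 25.153368
y = (-40.192·4739.979686 − 4757.338493·32.306) / -7340.476048 = 46.890670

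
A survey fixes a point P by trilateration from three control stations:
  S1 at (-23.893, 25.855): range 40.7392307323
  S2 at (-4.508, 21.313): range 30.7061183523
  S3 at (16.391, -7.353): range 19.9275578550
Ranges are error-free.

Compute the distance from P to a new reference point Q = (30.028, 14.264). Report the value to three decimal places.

40.969

eq1: (x + 23.893)² + (y − 25.855)² = 40.7392307323²
eq2: (x + 4.508)² + (y − 21.313)² = 30.7061183523²
eq3: (x − 16.391)² + (y + 7.353)² = 19.9275578550²
eq2−eq1, eq2−eq3 (x²,y² cancel):
  -38.770·x + 9.084·y = 47.971225
  41.798·x − 57.332·y = 393.923599
det = -38.770·-57.332 − 9.084·41.798 = 1843.068608
x = (47.971225·-57.332 − 9.084·393.923599) / 1843.068608 = -3.433778
y = (-38.770·393.923599 − 47.971225·41.798) / 1843.068608 = -9.374322
|P − Q| = √((-3.433778 − 30.028)² + (-9.374322 − 14.264)²) = 40.969023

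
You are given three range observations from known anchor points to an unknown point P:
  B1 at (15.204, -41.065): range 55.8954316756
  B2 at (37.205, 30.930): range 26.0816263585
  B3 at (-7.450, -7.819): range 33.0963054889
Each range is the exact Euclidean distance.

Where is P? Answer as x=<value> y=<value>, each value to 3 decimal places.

x=16.701 y=14.810

eq1: (x − 15.204)² + (y + 41.065)² = 55.8954316756²
eq2: (x − 37.205)² + (y − 30.930)² = 26.0816263585²
eq3: (x + 7.450)² + (y + 7.819)² = 33.0963054889²
eq2−eq3, eq2−eq1 (x²,y² cancel):
  -89.310·x − 77.498·y = -2639.351868
  -44.002·x − 143.990·y = -2867.429133
det = -89.310·-143.990 − -77.498·-44.002 = 9449.679904
x = (-2639.351868·-143.990 − -77.498·-2867.429133) / 9449.679904 = 16.701122
y = (-89.310·-2867.429133 − -2639.351868·-44.002) / 9449.679904 = 14.810378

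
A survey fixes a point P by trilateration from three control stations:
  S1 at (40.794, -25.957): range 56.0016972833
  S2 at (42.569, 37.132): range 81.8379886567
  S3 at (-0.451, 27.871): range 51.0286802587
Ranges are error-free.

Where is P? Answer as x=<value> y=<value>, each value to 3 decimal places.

eq1: (x − 40.794)² + (y + 25.957)² = 56.0016972833²
eq2: (x − 42.569)² + (y − 37.132)² = 81.8379886567²
eq3: (x + 0.451)² + (y − 27.871)² = 51.0286802587²
eq3−eq2, eq3−eq1 (x²,y² cancel):
  86.040·x + 18.522·y = -1679.621035
  82.490·x − 107.656·y = 1028.656353
det = 86.040·-107.656 − 18.522·82.490 = -10790.602020
x = (-1679.621035·-107.656 − 18.522·1028.656353) / -10790.602020 = -14.991611
y = (86.040·1028.656353 − -1679.621035·82.490) / -10790.602020 = -21.042156

x=-14.992 y=-21.042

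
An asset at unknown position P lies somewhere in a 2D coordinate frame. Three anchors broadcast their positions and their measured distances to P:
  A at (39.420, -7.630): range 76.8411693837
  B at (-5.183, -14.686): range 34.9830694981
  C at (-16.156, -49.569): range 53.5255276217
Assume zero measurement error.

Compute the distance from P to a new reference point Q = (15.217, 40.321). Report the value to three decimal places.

eq1: (x − 39.420)² + (y + 7.630)² = 76.8411693837²
eq2: (x + 5.183)² + (y + 14.686)² = 34.9830694981²
eq3: (x + 16.156)² + (y + 49.569)² = 53.5255276217²
eq1−eq2, eq1−eq3 (x²,y² cancel):
  -89.206·x − 14.112·y = 3311.138946
  -111.152·x − 83.878·y = 4145.532002
det = -89.206·-83.878 − -14.112·-111.152 = 5913.843844
x = (3311.138946·-83.878 − -14.112·4145.532002) / 5913.843844 = -37.070638
y = (-89.206·4145.532002 − 3311.138946·-111.152) / 5913.843844 = -0.298725
|P − Q| = √((-37.070638 − 15.217)² + (-0.298725 − 40.321)²) = 66.211473

66.211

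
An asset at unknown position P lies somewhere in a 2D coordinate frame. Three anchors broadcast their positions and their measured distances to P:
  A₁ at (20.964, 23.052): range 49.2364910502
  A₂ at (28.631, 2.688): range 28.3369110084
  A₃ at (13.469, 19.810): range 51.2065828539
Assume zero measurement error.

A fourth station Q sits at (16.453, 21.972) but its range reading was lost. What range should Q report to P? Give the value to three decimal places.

50.959

eq1: (x − 20.964)² + (y − 23.052)² = 49.2364910502²
eq2: (x − 28.631)² + (y − 2.688)² = 28.3369110084²
eq3: (x − 13.469)² + (y − 19.810)² = 51.2065828539²
eq1−eq2, eq1−eq3 (x²,y² cancel):
  15.334·x − 40.728·y = 1477.327030
  -14.990·x − 6.484·y = -594.916016
det = 15.334·-6.484 − -40.728·-14.990 = -709.938376
x = (1477.327030·-6.484 − -40.728·-594.916016) / -709.938376 = 47.622060
y = (15.334·-594.916016 − 1477.327030·-14.990) / -709.938376 = -18.343409
|P − Q| = √((47.622060 − 16.453)² + (-18.343409 − 21.972)²) = 50.959224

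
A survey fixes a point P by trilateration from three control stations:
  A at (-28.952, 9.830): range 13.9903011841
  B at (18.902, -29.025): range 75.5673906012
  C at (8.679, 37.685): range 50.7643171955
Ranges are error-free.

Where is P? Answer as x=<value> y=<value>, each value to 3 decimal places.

x=-38.813 y=19.754

eq1: (x + 28.952)² + (y − 9.830)² = 13.9903011841²
eq2: (x − 18.902)² + (y + 29.025)² = 75.5673906012²
eq3: (x − 8.679)² + (y − 37.685)² = 50.7643171955²
eq3−eq2, eq3−eq1 (x²,y² cancel):
  20.446·x − 133.420·y = -3429.162659
  -75.262·x − 55.710·y = 1820.650311
det = 20.446·-55.710 − -133.420·-75.262 = -11180.502700
x = (-3429.162659·-55.710 − -133.420·1820.650311) / -11180.502700 = -38.813086
y = (20.446·1820.650311 − -3429.162659·-75.262) / -11180.502700 = 19.754087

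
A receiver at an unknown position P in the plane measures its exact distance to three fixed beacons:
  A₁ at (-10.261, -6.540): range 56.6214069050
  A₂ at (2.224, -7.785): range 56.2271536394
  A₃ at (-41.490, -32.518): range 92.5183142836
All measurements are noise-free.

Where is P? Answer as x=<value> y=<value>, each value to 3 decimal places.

eq1: (x + 10.261)² + (y + 6.540)² = 56.6214069050²
eq2: (x − 2.224)² + (y + 7.785)² = 56.2271536394²
eq3: (x + 41.490)² + (y + 32.518)² = 92.5183142836²
eq3−eq1, eq3−eq2 (x²,y² cancel):
  62.458·x + 51.956·y = 2722.874055
  87.428·x + 49.466·y = 2684.857648
det = 62.458·49.466 − 51.956·87.428 = -1452.861740
x = (2722.874055·49.466 − 51.956·2684.857648) / -1452.861740 = 3.307112
y = (62.458·2684.857648 − 2722.874055·87.428) / -1452.861740 = 48.431721

x=3.307 y=48.432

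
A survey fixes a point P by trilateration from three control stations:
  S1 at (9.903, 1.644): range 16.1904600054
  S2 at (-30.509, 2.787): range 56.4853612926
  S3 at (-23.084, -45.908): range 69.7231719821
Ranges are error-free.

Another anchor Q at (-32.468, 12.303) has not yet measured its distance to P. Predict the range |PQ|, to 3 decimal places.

59.076

eq1: (x − 9.903)² + (y − 1.644)² = 16.1904600054²
eq2: (x + 30.509)² + (y − 2.787)² = 56.4853612926²
eq3: (x + 23.084)² + (y + 45.908)² = 69.7231719821²
eq1−eq2, eq1−eq3 (x²,y² cancel):
  -80.824·x + 2.286·y = -2090.670740
  -65.974·x − 95.104·y = -2059.546341
det = -80.824·-95.104 − 2.286·-65.974 = 7837.502260
x = (-2090.670740·-95.104 − 2.286·-2059.546341) / 7837.502260 = 25.969916
y = (-80.824·-2059.546341 − -2090.670740·-65.974) / 7837.502260 = 3.640300
|P − Q| = √((25.969916 − -32.468)² + (3.640300 − 12.303)²) = 59.076496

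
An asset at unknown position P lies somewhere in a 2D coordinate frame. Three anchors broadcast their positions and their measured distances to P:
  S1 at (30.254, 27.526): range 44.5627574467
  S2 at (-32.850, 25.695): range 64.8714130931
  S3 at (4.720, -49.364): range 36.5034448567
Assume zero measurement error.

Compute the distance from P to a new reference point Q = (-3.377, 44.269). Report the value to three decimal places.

63.016

eq1: (x − 30.254)² + (y − 27.526)² = 44.5627574467²
eq2: (x + 32.850)² + (y − 25.695)² = 64.8714130931²
eq3: (x − 4.720)² + (y + 49.364)² = 36.5034448567²
eq2−eq1, eq2−eq3 (x²,y² cancel):
  126.208·x + 3.662·y = 2156.090552
  75.140·x − 150.118·y = 3595.526121
det = 126.208·-150.118 − 3.662·75.140 = -19221.255224
x = (2156.090552·-150.118 − 3.662·3595.526121) / -19221.255224 = 17.524080
y = (126.208·3595.526121 − 2156.090552·75.140) / -19221.255224 = -15.179837
|P − Q| = √((17.524080 − -3.377)² + (-15.179837 − 44.269)²) = 63.016025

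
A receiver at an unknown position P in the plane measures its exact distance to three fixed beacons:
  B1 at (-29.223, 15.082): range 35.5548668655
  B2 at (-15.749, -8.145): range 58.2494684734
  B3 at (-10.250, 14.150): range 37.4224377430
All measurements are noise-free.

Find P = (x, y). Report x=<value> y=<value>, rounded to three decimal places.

x=-21.599 y=49.810

eq1: (x + 29.223)² + (y − 15.082)² = 35.5548668655²
eq2: (x + 15.749)² + (y + 8.145)² = 58.2494684734²
eq3: (x + 10.250)² + (y − 14.150)² = 37.4224377430²
eq3−eq1, eq3−eq2 (x²,y² cancel):
  -37.946·x + 1.864·y = 912.455742
  -10.998·x − 44.590·y = -1983.474705
det = -37.946·-44.590 − 1.864·-10.998 = 1712.512412
x = (912.455742·-44.590 − 1.864·-1983.474705) / 1712.512412 = -21.599379
y = (-37.946·-1983.474705 − 912.455742·-10.998) / 1712.512412 = 49.809928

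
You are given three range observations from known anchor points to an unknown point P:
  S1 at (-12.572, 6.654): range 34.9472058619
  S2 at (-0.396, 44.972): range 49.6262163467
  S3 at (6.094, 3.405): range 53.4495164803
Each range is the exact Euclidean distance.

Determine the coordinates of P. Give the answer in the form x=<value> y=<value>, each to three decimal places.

x=-44.168 y=21.588

eq1: (x + 12.572)² + (y − 6.654)² = 34.9472058619²
eq2: (x + 0.396)² + (y − 44.972)² = 49.6262163467²
eq3: (x − 6.094)² + (y − 3.405)² = 53.4495164803²
eq3−eq2, eq3−eq1 (x²,y² cancel):
  -12.980·x + 83.134·y = 2367.996202
  -37.332·x + 6.498·y = 1789.143653
det = -12.980·6.498 − 83.134·-37.332 = 3019.214448
x = (2367.996202·6.498 − 83.134·1789.143653) / 3019.214448 = -44.167591
y = (-12.980·1789.143653 − 2367.996202·-37.332) / 3019.214448 = 21.588049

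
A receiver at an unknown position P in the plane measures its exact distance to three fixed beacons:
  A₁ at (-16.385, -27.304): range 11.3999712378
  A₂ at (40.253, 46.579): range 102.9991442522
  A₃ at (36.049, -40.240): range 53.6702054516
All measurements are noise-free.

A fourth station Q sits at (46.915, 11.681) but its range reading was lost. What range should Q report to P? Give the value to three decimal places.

81.817

eq1: (x + 16.385)² + (y + 27.304)² = 11.3999712378²
eq2: (x − 40.253)² + (y − 46.579)² = 102.9991442522²
eq3: (x − 36.049)² + (y + 40.240)² = 53.6702054516²
eq3−eq1, eq3−eq2 (x²,y² cancel):
  -104.868·x + 25.872·y = 845.720249
  8.408·x + 173.638·y = -6857.213514
det = -104.868·173.638 − 25.872·8.408 = -18426.601560
x = (845.720249·173.638 − 25.872·-6857.213514) / -18426.601560 = -17.597331
y = (-104.868·-6857.213514 − 845.720249·8.408) / -18426.601560 = -38.639325
|P − Q| = √((-17.597331 − 46.915)² + (-38.639325 − 11.681)²) = 81.816722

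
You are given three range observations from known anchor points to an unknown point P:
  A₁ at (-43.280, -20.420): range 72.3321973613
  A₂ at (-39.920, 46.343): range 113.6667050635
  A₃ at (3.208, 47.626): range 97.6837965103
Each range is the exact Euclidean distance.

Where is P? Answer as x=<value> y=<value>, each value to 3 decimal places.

eq1: (x + 43.280)² + (y + 20.420)² = 72.3321973613²
eq2: (x + 39.920)² + (y − 46.343)² = 113.6667050635²
eq3: (x − 3.208)² + (y − 47.626)² = 97.6837965103²
eq1−eq2, eq1−eq3 (x²,y² cancel):
  6.720·x + 133.526·y = -6237.027816
  92.976·x + 136.092·y = -4321.784986
det = 6.720·136.092 − 133.526·92.976 = -11500.175136
x = (-6237.027816·136.092 − 133.526·-4321.784986) / -11500.175136 = 23.629112
y = (6.720·-4321.784986 − -6237.027816·92.976) / -11500.175136 = -47.899401

x=23.629 y=-47.899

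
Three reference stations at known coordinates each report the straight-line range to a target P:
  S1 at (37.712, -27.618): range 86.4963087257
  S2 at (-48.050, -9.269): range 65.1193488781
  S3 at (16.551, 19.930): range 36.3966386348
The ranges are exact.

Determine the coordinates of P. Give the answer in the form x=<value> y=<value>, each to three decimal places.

x=-10.690 y=44.068

eq1: (x − 37.712)² + (y + 27.618)² = 86.4963087257²
eq2: (x + 48.050)² + (y + 9.269)² = 65.1193488781²
eq3: (x − 16.551)² + (y − 19.930)² = 36.3966386348²
eq2−eq1, eq2−eq3 (x²,y² cancel):
  171.524·x − 36.698·y = -3450.849818
  129.202·x + 58.398·y = 1192.237934
det = 171.524·58.398 − -36.698·129.202 = 14758.113548
x = (-3450.849818·58.398 − -36.698·1192.237934) / 14758.113548 = -10.690389
y = (171.524·1192.237934 − -3450.849818·129.202) / 14758.113548 = 44.067564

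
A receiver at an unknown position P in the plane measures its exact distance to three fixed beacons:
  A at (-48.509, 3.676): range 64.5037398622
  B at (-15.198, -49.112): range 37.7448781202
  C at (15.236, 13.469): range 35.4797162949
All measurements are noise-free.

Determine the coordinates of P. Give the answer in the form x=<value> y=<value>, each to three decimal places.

eq1: (x + 48.509)² + (y − 3.676)² = 64.5037398622²
eq2: (x + 15.198)² + (y + 49.112)² = 37.7448781202²
eq3: (x − 15.236)² + (y − 13.469)² = 35.4797162949²
eq2−eq3, eq2−eq1 (x²,y² cancel):
  60.868·x + 125.162·y = -2063.552535
  -66.622·x + 105.576·y = -3012.388323
det = 60.868·105.576 − 125.162·-66.622 = 14764.742732
x = (-2063.552535·105.576 − 125.162·-3012.388323) / 14764.742732 = 10.780745
y = (60.868·-3012.388323 − -2063.552535·-66.622) / 14764.742732 = -21.729877

x=10.781 y=-21.730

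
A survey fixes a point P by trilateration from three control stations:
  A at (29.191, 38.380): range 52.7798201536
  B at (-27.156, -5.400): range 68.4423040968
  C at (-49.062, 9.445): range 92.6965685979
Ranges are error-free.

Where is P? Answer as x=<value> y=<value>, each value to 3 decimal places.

eq1: (x − 29.191)² + (y − 38.380)² = 52.7798201536²
eq2: (x + 27.156)² + (y + 5.400)² = 68.4423040968²
eq3: (x + 49.062)² + (y − 9.445)² = 92.6965685979²
eq2−eq3, eq2−eq1 (x²,y² cancel):
  -43.812·x + 29.690·y = -2178.625307
  112.694·x + 87.560·y = 3457.170120
det = -43.812·87.560 − 29.690·112.694 = -7182.063580
x = (-2178.625307·87.560 − 29.690·3457.170120) / -7182.063580 = 40.852300
y = (-43.812·3457.170120 − -2178.625307·112.694) / -7182.063580 = -13.095465

x=40.852 y=-13.095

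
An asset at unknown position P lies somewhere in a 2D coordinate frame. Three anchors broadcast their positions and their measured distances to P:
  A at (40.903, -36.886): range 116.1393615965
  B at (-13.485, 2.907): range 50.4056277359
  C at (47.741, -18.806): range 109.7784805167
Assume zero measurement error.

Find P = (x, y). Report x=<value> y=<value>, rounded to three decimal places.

x=-41.933 y=44.517

eq1: (x − 40.903)² + (y + 36.886)² = 116.1393615965²
eq2: (x + 13.485)² + (y − 2.907)² = 50.4056277359²
eq3: (x − 47.741)² + (y + 18.806)² = 109.7784805167²
eq1−eq2, eq1−eq3 (x²,y² cancel):
  -108.776·x + 79.586·y = 8104.287474
  13.676·x + 36.160·y = 1036.272839
det = -108.776·36.160 − 79.586·13.676 = -5021.758296
x = (8104.287474·36.160 − 79.586·1036.272839) / -5021.758296 = -41.933166
y = (-108.776·1036.272839 − 8104.287474·13.676) / -5021.758296 = 44.517445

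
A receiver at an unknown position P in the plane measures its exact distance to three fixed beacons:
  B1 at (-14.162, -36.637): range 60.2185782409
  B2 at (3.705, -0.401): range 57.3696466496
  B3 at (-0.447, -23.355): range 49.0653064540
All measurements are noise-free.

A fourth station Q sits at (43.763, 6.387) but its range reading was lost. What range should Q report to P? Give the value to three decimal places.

eq1: (x + 14.162)² + (y + 36.637)² = 60.2185782409²
eq2: (x − 3.705)² + (y + 0.401)² = 57.3696466496²
eq3: (x + 0.447)² + (y + 23.355)² = 49.0653064540²
eq3−eq1, eq3−eq2 (x²,y² cancel):
  -27.430·x − 26.564·y = -221.696689
  8.304·x + 45.908·y = -1415.640067
det = -27.430·45.908 − -26.564·8.304 = -1038.668984
x = (-221.696689·45.908 − -26.564·-1415.640067) / -1038.668984 = 46.003794
y = (-27.430·-1415.640067 − -221.696689·8.304) / -1038.668984 = -39.157785
|P − Q| = √((46.003794 − 43.763)² + (-39.157785 − 6.387)²) = 45.599875

45.600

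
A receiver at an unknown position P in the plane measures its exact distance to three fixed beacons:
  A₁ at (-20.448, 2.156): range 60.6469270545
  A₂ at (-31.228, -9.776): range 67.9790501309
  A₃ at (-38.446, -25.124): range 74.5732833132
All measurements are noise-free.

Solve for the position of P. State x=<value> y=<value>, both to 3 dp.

x=35.959 y=-20.121

eq1: (x + 20.448)² + (y − 2.156)² = 60.6469270545²
eq2: (x + 31.228)² + (y + 9.776)² = 67.9790501309²
eq3: (x + 38.446)² + (y + 25.124)² = 74.5732833132²
eq2−eq3, eq2−eq1 (x²,y² cancel):
  -14.436·x − 30.696·y = 98.528805
  21.560·x + 23.864·y = 295.112376
det = -14.436·23.864 − -30.696·21.560 = 317.305056
x = (98.528805·23.864 − -30.696·295.112376) / 317.305056 = 35.959278
y = (-14.436·295.112376 − 98.528805·21.560) / 317.305056 = -20.121089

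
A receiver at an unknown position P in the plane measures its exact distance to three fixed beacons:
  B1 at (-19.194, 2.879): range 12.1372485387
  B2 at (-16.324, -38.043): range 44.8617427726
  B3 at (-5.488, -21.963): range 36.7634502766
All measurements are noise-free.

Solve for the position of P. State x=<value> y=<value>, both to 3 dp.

eq1: (x + 19.194)² + (y − 2.879)² = 12.1372485387²
eq2: (x + 16.324)² + (y + 38.043)² = 44.8617427726²
eq3: (x + 5.488)² + (y + 21.963)² = 36.7634502766²
eq2−eq3, eq2−eq1 (x²,y² cancel):
  21.672·x + 32.160·y = -540.226624
  -5.740·x + 81.844·y = 528.218615
det = 21.672·81.844 − 32.160·-5.740 = 1958.321568
x = (-540.226624·81.844 − 32.160·528.218615) / 1958.321568 = -31.252180
y = (21.672·528.218615 − -540.226624·-5.740) / 1958.321568 = 4.262146

x=-31.252 y=4.262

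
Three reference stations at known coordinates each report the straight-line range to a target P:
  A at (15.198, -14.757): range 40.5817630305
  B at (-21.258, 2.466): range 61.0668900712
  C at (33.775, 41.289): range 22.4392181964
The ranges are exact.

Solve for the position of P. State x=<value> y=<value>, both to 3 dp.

x=37.483 y=19.158

eq1: (x − 15.198)² + (y + 14.757)² = 40.5817630305²
eq2: (x + 21.258)² + (y − 2.466)² = 61.0668900712²
eq3: (x − 33.775)² + (y − 41.289)² = 22.4392181964²
eq2−eq1, eq2−eq3 (x²,y² cancel):
  72.912·x − 34.446·y = 2073.050105
  110.066·x + 77.646·y = 5613.194976
det = 72.912·77.646 − -34.446·110.066 = 9452.658588
x = (2073.050105·77.646 − -34.446·5613.194976) / 9452.658588 = 37.483229
y = (72.912·5613.194976 − 2073.050105·110.066) / 9452.658588 = 19.158307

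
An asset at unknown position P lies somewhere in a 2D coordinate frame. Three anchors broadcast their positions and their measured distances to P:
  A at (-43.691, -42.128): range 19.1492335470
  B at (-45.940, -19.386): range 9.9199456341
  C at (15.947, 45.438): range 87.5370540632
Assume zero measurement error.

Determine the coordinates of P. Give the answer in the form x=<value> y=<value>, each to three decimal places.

x=-37.215 y=-24.107

eq1: (x + 43.691)² + (y + 42.128)² = 19.1492335470²
eq2: (x + 45.940)² + (y + 19.386)² = 9.9199456341²
eq3: (x − 15.947)² + (y − 45.438)² = 87.5370540632²
eq3−eq2, eq3−eq1 (x²,y² cancel):
  -123.774·x − 129.648·y = 7731.712456
  -119.276·x − 175.132·y = 8660.795901
det = -123.774·-175.132 − -129.648·-119.276 = 6212.893320
x = (7731.712456·-175.132 − -129.648·8660.795901) / 6212.893320 = -37.215414
y = (-123.774·8660.795901 − 7731.712456·-119.276) / 6212.893320 = -24.106903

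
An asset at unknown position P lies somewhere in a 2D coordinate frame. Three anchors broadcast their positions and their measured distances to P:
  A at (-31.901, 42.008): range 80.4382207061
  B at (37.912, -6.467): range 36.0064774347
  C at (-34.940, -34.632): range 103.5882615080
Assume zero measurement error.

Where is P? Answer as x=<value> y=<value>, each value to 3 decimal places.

x=47.357 y=28.279

eq1: (x + 31.901)² + (y − 42.008)² = 80.4382207061²
eq2: (x − 37.912)² + (y + 6.467)² = 36.0064774347²
eq3: (x + 34.940)² + (y + 34.632)² = 103.5882615080²
eq1−eq3, eq1−eq2 (x²,y² cancel):
  -6.078·x − 153.280·y = -4622.387413
  139.626·x − 96.950·y = 3870.636901
det = -6.078·-96.950 − -153.280·139.626 = 21991.135380
x = (-4622.387413·-96.950 − -153.280·3870.636901) / 21991.135380 = 47.356886
y = (-6.078·3870.636901 − -4622.387413·139.626) / 21991.135380 = 28.278655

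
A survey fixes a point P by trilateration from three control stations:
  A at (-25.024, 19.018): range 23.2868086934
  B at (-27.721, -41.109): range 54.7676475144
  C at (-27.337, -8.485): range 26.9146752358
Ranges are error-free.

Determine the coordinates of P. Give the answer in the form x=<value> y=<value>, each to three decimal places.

x=-46.616 y=10.296

eq1: (x + 25.024)² + (y − 19.018)² = 23.2868086934²
eq2: (x + 27.721)² + (y + 41.109)² = 54.7676475144²
eq3: (x + 27.337)² + (y + 8.485)² = 26.9146752358²
eq2−eq1, eq2−eq3 (x²,y² cancel):
  5.394·x + 120.254·y = 986.700933
  0.768·x + 65.248·y = 635.998543
det = 5.394·65.248 − 120.254·0.768 = 259.592640
x = (986.700933·65.248 − 120.254·635.998543) / 259.592640 = -46.615753
y = (5.394·635.998543 − 986.700933·0.768) / 259.592640 = 10.296092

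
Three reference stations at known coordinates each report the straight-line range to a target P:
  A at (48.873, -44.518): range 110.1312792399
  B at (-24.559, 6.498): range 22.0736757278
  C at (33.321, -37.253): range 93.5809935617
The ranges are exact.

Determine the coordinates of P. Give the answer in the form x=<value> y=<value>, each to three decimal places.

x=-36.486 y=25.072

eq1: (x − 48.873)² + (y + 44.518)² = 110.1312792399²
eq2: (x + 24.559)² + (y − 6.498)² = 22.0736757278²
eq3: (x − 33.321)² + (y + 37.253)² = 93.5809935617²
eq3−eq2, eq3−eq1 (x²,y² cancel):
  -115.760·x + 87.502·y = 6417.448631
  31.104·x − 14.530·y = -1499.148908
det = -115.760·-14.530 − 87.502·31.104 = -1039.669408
x = (6417.448631·-14.530 − 87.502·-1499.148908) / -1039.669408 = -36.485636
y = (-115.760·-1499.148908 − 6417.448631·31.104) / -1039.669408 = 25.072244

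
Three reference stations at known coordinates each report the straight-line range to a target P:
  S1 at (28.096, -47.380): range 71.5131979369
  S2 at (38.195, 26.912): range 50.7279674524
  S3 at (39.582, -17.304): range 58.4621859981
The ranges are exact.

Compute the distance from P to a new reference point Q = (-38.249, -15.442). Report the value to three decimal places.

eq1: (x − 28.096)² + (y + 47.380)² = 71.5131979369²
eq2: (x − 38.195)² + (y − 26.912)² = 50.7279674524²
eq3: (x − 39.582)² + (y + 17.304)² = 58.4621859981²
eq2−eq1, eq2−eq3 (x²,y² cancel):
  -20.198·x − 148.584·y = -1689.674950
  2.774·x − 88.432·y = -1161.451139
det = -20.198·-88.432 − -148.584·2.774 = 2198.321552
x = (-1689.674950·-88.432 − -148.584·-1161.451139) / 2198.321552 = -10.531544
y = (-20.198·-1161.451139 − -1689.674950·2.774) / 2198.321552 = 12.803472
|P − Q| = √((-10.531544 − -38.249)² + (12.803472 − -15.442)²) = 39.573527

39.574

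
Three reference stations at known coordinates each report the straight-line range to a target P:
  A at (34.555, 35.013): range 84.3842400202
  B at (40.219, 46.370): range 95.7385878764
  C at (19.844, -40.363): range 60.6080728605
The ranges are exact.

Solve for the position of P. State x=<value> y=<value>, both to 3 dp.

x=-34.487 y=-13.503

eq1: (x − 34.555)² + (y − 35.013)² = 84.3842400202²
eq2: (x − 40.219)² + (y − 46.370)² = 95.7385878764²
eq3: (x − 19.844)² + (y + 40.363)² = 60.6080728605²
eq1−eq3, eq1−eq2 (x²,y² cancel):
  -29.422·x − 150.752·y = 3050.359379
  11.328·x + 22.714·y = -697.390578
det = -29.422·22.714 − -150.752·11.328 = 1039.427348
x = (3050.359379·22.714 − -150.752·-697.390578) / 1039.427348 = -34.487414
y = (-29.422·-697.390578 − 3050.359379·11.328) / 1039.427348 = -13.503441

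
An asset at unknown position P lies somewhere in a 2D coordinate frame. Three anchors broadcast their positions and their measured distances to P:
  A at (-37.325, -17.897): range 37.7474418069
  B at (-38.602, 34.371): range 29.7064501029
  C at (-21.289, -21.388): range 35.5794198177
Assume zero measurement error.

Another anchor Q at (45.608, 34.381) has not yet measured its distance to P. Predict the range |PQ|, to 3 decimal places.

eq1: (x + 37.325)² + (y + 17.897)² = 37.7474418069²
eq2: (x + 38.602)² + (y − 34.371)² = 29.7064501029²
eq3: (x + 21.289)² + (y + 21.388)² = 35.5794198177²
eq2−eq3, eq2−eq1 (x²,y² cancel):
  34.626·x − 111.518·y = -2144.233917
  2.554·x − 104.536·y = -1500.417996
det = 34.626·-104.536 − -111.518·2.554 = -3334.846564
x = (-2144.233917·-104.536 − -111.518·-1500.417996) / -3334.846564 = -17.040071
y = (34.626·-1500.417996 − -2144.233917·2.554) / -3334.846564 = 13.936803
|P − Q| = √((-17.040071 − 45.608)² + (13.936803 − 34.381)²) = 65.899514

65.900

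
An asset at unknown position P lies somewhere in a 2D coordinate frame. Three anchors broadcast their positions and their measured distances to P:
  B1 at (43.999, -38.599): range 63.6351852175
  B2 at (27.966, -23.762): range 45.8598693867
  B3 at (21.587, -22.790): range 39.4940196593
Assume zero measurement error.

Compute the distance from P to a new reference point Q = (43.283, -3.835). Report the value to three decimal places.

64.355

eq1: (x − 43.999)² + (y + 38.599)² = 63.6351852175²
eq2: (x − 27.966)² + (y + 23.762)² = 45.8598693867²
eq3: (x − 21.587)² + (y + 22.790)² = 39.4940196593²
eq1−eq2, eq1−eq3 (x²,y² cancel):
  -32.066·x + 29.674·y = -132.755825
  -44.824·x + 31.618·y = 49.247076
det = -32.066·31.618 − 29.674·-44.824 = 316.244588
x = (-132.755825·31.618 − 29.674·49.247076) / 316.244588 = -17.893844
y = (-32.066·49.247076 − -132.755825·-44.824) / 316.244588 = -23.810064
|P − Q| = √((-17.893844 − 43.283)² + (-23.810064 − -3.835)²) = 64.355337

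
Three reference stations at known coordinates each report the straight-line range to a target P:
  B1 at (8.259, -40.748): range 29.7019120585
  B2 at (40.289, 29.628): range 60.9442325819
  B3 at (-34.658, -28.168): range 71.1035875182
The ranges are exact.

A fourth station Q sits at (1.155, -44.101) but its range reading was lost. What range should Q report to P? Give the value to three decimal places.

37.518

eq1: (x − 8.259)² + (y + 40.748)² = 29.7019120585²
eq2: (x − 40.289)² + (y − 29.628)² = 60.9442325819²
eq3: (x + 34.658)² + (y + 28.168)² = 71.1035875182²
eq3−eq2, eq3−eq1 (x²,y² cancel):
  149.894·x + 115.592·y = 1847.929390
  85.834·x − 25.160·y = 3907.513975
det = 149.894·-25.160 − 115.592·85.834 = -13693.056768
x = (1847.929390·-25.160 − 115.592·3907.513975) / -13693.056768 = 36.381304
y = (149.894·3907.513975 − 1847.929390·85.834) / -13693.056768 = -31.190824
|P − Q| = √((36.381304 − 1.155)² + (-31.190824 − -44.101)²) = 37.517531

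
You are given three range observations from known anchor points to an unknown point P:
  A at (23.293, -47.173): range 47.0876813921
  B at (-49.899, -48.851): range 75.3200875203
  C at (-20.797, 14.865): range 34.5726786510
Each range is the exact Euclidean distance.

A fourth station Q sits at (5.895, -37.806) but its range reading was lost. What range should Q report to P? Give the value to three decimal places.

eq1: (x − 23.293)² + (y + 47.173)² = 47.0876813921²
eq2: (x + 49.899)² + (y + 48.851)² = 75.3200875203²
eq3: (x + 20.797)² + (y − 14.865)² = 34.5726786510²
eq2−eq1, eq2−eq3 (x²,y² cancel):
  146.384·x + 3.356·y = 1347.391221
  58.204·x + 127.432·y = 254.998507
det = 146.384·127.432 − 3.356·58.204 = 18458.673264
x = (1347.391221·127.432 − 3.356·254.998507) / 18458.673264 = 9.255540
y = (146.384·254.998507 − 1347.391221·58.204) / 18458.673264 = -2.226371
|P − Q| = √((9.255540 − 5.895)² + (-2.226371 − -37.806)²) = 35.737980

35.738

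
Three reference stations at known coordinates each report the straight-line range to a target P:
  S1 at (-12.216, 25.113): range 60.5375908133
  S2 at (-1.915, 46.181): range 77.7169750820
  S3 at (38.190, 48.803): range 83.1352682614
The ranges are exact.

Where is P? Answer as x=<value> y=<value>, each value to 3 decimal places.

x=12.352 y=-30.215

eq1: (x + 12.216)² + (y − 25.113)² = 60.5375908133²
eq2: (x + 1.915)² + (y − 46.181)² = 77.7169750820²
eq3: (x − 38.190)² + (y − 48.803)² = 83.1352682614²
eq3−eq2, eq3−eq1 (x²,y² cancel):
  -80.210·x − 5.244·y = -832.312310
  -100.812·x − 47.380·y = 186.357443
det = -80.210·-47.380 − -5.244·-100.812 = 3271.691672
x = (-832.312310·-47.380 − -5.244·186.357443) / 3271.691672 = 12.352086
y = (-80.210·186.357443 − -832.312310·-100.812) / 3271.691672 = -30.215194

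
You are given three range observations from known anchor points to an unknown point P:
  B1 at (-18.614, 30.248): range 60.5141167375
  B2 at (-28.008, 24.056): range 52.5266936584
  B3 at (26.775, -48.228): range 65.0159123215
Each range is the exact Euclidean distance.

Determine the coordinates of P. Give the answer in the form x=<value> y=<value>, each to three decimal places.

eq1: (x + 18.614)² + (y − 30.248)² = 60.5141167375²
eq2: (x + 28.008)² + (y − 24.056)² = 52.5266936584²
eq3: (x − 26.775)² + (y + 48.228)² = 65.0159123215²
eq1−eq3, eq1−eq2 (x²,y² cancel):
  90.778·x − 156.952·y = 1216.307579
  -18.788·x − 12.384·y = 1004.621478
det = 90.778·-12.384 − -156.952·-18.788 = -4073.008928
x = (1216.307579·-12.384 − -156.952·1004.621478) / -4073.008928 = -35.014555
y = (90.778·1004.621478 − 1216.307579·-18.788) / -4073.008928 = -28.001293

x=-35.015 y=-28.001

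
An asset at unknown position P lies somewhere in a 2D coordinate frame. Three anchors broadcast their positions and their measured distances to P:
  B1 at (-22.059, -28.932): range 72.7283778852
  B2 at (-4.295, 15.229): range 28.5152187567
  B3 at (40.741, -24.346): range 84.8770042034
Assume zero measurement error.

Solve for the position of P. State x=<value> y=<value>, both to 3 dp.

eq1: (x + 22.059)² + (y + 28.932)² = 72.7283778852²
eq2: (x + 4.295)² + (y − 15.229)² = 28.5152187567²
eq3: (x − 40.741)² + (y + 24.346)² = 84.8770042034²
eq1−eq2, eq1−eq3 (x²,y² cancel):
  35.528·x + 88.322·y = 3403.008610
  125.600·x + 9.172·y = -985.792201
det = 35.528·9.172 − 88.322·125.600 = -10767.380384
x = (3403.008610·9.172 − 88.322·-985.792201) / -10767.380384 = -10.984987
y = (35.528·-985.792201 − 3403.008610·125.600) / -10767.380384 = 42.948339

x=-10.985 y=42.948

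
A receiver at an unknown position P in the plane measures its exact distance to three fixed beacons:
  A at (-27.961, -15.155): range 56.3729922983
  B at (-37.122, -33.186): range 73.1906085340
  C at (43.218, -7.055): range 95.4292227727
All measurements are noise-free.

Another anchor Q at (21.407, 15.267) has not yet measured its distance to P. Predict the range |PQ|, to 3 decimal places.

eq1: (x + 27.961)² + (y + 15.155)² = 56.3729922983²
eq2: (x + 37.122)² + (y + 33.186)² = 73.1906085340²
eq3: (x − 43.218)² + (y + 7.055)² = 95.4292227727²
eq1−eq2, eq1−eq3 (x²,y² cancel):
  -18.322·x − 36.062·y = -711.088983
  142.358·x + 16.200·y = -5022.745295
det = -18.322·16.200 − -36.062·142.358 = 4836.897796
x = (-711.088983·16.200 − -36.062·-5022.745295) / 4836.897796 = -39.829223
y = (-18.322·-5022.745295 − -711.088983·142.358) / 4836.897796 = 39.954523
|P − Q| = √((-39.829223 − 21.407)² + (39.954523 − 15.267)²) = 66.025365

66.025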